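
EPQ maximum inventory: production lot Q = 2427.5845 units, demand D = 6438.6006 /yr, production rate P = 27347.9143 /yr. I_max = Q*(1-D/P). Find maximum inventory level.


D/P = 0.2354
1 - D/P = 0.7646
I_max = 2427.5845 * 0.7646 = 1856.0511

1856.0511 units


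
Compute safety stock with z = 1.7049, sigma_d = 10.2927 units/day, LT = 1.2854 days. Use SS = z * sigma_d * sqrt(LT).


sqrt(LT) = sqrt(1.2854) = 1.1338
SS = 1.7049 * 10.2927 * 1.1338 = 19.8952

19.8952 units


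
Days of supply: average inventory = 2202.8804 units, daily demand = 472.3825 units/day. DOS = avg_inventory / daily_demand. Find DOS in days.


DOS = 2202.8804 / 472.3825 = 4.6633

4.6633 days


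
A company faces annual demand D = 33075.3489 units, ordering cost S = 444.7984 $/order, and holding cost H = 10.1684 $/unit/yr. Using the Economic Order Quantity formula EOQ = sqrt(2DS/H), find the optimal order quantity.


2*D*S = 2 * 33075.3489 * 444.7984 = 29423724.5403
2*D*S/H = 2893643.4975
EOQ = sqrt(2893643.4975) = 1701.0713

1701.0713 units


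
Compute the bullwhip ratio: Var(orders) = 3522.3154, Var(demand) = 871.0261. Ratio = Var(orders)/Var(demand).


BW = 3522.3154 / 871.0261 = 4.0439

4.0439


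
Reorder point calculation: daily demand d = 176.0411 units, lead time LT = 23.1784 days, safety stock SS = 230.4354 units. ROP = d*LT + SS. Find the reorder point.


d*LT = 176.0411 * 23.1784 = 4080.3510
ROP = 4080.3510 + 230.4354 = 4310.7864

4310.7864 units


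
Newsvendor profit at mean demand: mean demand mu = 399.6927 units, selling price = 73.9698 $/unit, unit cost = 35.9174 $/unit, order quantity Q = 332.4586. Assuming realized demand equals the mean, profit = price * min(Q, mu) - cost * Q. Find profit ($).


Sales at mu = min(332.4586, 399.6927) = 332.4586
Revenue = 73.9698 * 332.4586 = 24591.8962
Total cost = 35.9174 * 332.4586 = 11941.0485
Profit = 24591.8962 - 11941.0485 = 12650.8476

12650.8476 $


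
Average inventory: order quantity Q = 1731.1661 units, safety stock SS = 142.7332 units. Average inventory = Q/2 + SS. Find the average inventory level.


Q/2 = 865.5830
Avg = 865.5830 + 142.7332 = 1008.3162

1008.3162 units


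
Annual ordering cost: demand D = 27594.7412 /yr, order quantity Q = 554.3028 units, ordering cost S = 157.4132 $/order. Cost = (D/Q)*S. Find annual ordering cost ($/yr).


Number of orders = D/Q = 49.7828
Cost = 49.7828 * 157.4132 = 7836.4687

7836.4687 $/yr


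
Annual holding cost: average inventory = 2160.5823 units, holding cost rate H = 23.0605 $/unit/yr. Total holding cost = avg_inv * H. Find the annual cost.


Cost = 2160.5823 * 23.0605 = 49824.1081

49824.1081 $/yr


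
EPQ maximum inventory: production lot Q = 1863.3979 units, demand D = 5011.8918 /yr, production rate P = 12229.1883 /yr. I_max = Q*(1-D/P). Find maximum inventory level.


D/P = 0.4098
1 - D/P = 0.5902
I_max = 1863.3979 * 0.5902 = 1099.7210

1099.7210 units


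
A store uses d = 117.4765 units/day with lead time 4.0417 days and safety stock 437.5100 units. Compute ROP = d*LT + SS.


d*LT = 117.4765 * 4.0417 = 474.8048
ROP = 474.8048 + 437.5100 = 912.3148

912.3148 units


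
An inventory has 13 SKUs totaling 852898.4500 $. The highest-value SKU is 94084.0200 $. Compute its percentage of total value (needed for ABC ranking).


Top item = 94084.0200
Total = 852898.4500
Percentage = 94084.0200 / 852898.4500 * 100 = 11.0311

11.0311%


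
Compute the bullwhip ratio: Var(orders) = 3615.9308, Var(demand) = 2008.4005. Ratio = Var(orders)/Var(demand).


BW = 3615.9308 / 2008.4005 = 1.8004

1.8004


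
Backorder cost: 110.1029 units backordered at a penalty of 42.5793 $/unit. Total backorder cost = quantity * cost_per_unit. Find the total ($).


Total = 110.1029 * 42.5793 = 4688.1044

4688.1044 $


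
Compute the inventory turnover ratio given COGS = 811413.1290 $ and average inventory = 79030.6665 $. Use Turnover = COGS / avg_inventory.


Turnover = 811413.1290 / 79030.6665 = 10.2671

10.2671


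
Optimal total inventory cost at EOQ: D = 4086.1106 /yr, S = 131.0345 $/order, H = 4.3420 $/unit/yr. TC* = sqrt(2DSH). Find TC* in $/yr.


2*D*S*H = 4649599.9536
TC* = sqrt(4649599.9536) = 2156.2931

2156.2931 $/yr


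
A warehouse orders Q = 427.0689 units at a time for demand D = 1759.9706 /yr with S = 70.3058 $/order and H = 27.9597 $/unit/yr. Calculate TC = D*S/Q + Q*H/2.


Ordering cost = D*S/Q = 289.7334
Holding cost = Q*H/2 = 5970.3592
TC = 289.7334 + 5970.3592 = 6260.0926

6260.0926 $/yr


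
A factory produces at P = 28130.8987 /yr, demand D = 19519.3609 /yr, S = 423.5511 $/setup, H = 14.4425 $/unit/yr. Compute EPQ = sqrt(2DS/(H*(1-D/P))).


1 - D/P = 1 - 0.6939 = 0.3061
H*(1-D/P) = 4.4212
2DS = 16534893.5610
EPQ = sqrt(3739916.6380) = 1933.8864

1933.8864 units


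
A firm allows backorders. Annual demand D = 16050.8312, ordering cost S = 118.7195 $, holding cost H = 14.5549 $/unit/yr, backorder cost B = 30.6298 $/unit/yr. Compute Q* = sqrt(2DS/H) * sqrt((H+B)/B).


sqrt(2DS/H) = 511.7056
sqrt((H+B)/B) = 1.2146
Q* = 511.7056 * 1.2146 = 621.5038

621.5038 units


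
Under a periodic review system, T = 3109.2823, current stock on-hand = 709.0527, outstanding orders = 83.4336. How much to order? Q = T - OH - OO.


Inventory position = OH + OO = 709.0527 + 83.4336 = 792.4863
Q = 3109.2823 - 792.4863 = 2316.7960

2316.7960 units


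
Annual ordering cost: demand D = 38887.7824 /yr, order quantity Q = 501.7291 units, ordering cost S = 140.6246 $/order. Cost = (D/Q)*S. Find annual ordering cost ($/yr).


Number of orders = D/Q = 77.5075
Cost = 77.5075 * 140.6246 = 10899.4652

10899.4652 $/yr


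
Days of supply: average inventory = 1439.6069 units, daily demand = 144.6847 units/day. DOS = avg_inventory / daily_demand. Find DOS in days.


DOS = 1439.6069 / 144.6847 = 9.9500

9.9500 days


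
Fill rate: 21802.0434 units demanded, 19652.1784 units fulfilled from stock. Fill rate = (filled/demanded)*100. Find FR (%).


FR = 19652.1784 / 21802.0434 * 100 = 90.1392

90.1392%


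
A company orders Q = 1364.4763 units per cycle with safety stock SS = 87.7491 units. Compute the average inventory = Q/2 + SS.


Q/2 = 682.2382
Avg = 682.2382 + 87.7491 = 769.9873

769.9873 units


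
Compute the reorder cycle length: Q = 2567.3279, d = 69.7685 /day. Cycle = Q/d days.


Cycle = 2567.3279 / 69.7685 = 36.7978

36.7978 days


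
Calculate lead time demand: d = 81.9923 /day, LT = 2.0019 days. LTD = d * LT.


LTD = 81.9923 * 2.0019 = 164.1404

164.1404 units


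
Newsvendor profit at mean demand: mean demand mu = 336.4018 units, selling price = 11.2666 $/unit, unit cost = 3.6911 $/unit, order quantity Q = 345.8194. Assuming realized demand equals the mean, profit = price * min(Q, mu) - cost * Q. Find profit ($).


Sales at mu = min(345.8194, 336.4018) = 336.4018
Revenue = 11.2666 * 336.4018 = 3790.1045
Total cost = 3.6911 * 345.8194 = 1276.4540
Profit = 3790.1045 - 1276.4540 = 2513.6505

2513.6505 $


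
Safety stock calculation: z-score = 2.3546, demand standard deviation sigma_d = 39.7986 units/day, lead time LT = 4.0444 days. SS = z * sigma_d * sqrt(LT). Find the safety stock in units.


sqrt(LT) = sqrt(4.0444) = 2.0111
SS = 2.3546 * 39.7986 * 2.0111 = 188.4569

188.4569 units


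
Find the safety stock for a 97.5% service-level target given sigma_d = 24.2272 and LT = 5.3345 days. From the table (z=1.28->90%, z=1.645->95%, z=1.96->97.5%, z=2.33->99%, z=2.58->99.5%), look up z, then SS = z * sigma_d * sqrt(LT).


From the table, SL = 97.5% corresponds to z = 1.96
sqrt(LT) = sqrt(5.3345) = 2.3097
SS = 1.96 * 24.2272 * 2.3097 = 109.6746

109.6746 units


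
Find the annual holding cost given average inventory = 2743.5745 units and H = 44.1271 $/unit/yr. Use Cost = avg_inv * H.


Cost = 2743.5745 * 44.1271 = 121065.9863

121065.9863 $/yr


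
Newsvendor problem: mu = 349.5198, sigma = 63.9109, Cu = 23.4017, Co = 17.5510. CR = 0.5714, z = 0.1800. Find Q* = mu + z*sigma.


CR = Cu/(Cu+Co) = 23.4017/(23.4017+17.5510) = 0.5714
z = 0.1800
Q* = 349.5198 + 0.1800 * 63.9109 = 361.0238

361.0238 units


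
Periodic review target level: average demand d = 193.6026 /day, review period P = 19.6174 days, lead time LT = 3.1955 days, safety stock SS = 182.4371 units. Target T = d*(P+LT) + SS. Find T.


P + LT = 22.8129
d*(P+LT) = 193.6026 * 22.8129 = 4416.6368
T = 4416.6368 + 182.4371 = 4599.0739

4599.0739 units


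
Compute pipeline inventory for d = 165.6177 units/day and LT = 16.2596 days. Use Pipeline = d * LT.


Pipeline = 165.6177 * 16.2596 = 2692.8776

2692.8776 units


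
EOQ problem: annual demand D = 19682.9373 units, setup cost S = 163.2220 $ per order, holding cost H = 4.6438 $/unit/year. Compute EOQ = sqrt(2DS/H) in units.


2*D*S = 2 * 19682.9373 * 163.2220 = 6425376.7840
2*D*S/H = 1383646.3207
EOQ = sqrt(1383646.3207) = 1176.2850

1176.2850 units


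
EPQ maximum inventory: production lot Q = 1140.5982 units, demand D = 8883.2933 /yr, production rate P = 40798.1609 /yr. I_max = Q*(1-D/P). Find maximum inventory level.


D/P = 0.2177
1 - D/P = 0.7823
I_max = 1140.5982 * 0.7823 = 892.2471

892.2471 units


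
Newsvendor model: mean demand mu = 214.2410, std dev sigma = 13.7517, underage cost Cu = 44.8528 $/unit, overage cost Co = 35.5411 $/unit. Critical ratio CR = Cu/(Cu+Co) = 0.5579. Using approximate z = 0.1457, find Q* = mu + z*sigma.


CR = Cu/(Cu+Co) = 44.8528/(44.8528+35.5411) = 0.5579
z = 0.1457
Q* = 214.2410 + 0.1457 * 13.7517 = 216.2446

216.2446 units


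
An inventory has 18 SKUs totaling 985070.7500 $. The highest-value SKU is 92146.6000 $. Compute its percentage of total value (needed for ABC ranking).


Top item = 92146.6000
Total = 985070.7500
Percentage = 92146.6000 / 985070.7500 * 100 = 9.3543

9.3543%


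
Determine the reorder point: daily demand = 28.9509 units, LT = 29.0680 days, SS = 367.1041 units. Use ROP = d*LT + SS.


d*LT = 28.9509 * 29.0680 = 841.5448
ROP = 841.5448 + 367.1041 = 1208.6489

1208.6489 units


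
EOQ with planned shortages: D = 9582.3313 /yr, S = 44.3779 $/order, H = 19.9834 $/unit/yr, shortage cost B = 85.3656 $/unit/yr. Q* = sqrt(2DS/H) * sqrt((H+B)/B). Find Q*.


sqrt(2DS/H) = 206.3000
sqrt((H+B)/B) = 1.1109
Q* = 206.3000 * 1.1109 = 229.1781

229.1781 units


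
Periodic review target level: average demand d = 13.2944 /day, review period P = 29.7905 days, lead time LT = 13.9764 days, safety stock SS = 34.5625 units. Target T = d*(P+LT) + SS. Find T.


P + LT = 43.7669
d*(P+LT) = 13.2944 * 43.7669 = 581.8547
T = 581.8547 + 34.5625 = 616.4172

616.4172 units


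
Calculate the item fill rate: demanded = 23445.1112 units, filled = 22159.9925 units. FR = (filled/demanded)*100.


FR = 22159.9925 / 23445.1112 * 100 = 94.5186

94.5186%


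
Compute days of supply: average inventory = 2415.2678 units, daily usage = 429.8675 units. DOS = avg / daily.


DOS = 2415.2678 / 429.8675 = 5.6186

5.6186 days


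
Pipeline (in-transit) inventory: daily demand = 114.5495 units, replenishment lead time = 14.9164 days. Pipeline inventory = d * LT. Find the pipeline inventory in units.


Pipeline = 114.5495 * 14.9164 = 1708.6662

1708.6662 units


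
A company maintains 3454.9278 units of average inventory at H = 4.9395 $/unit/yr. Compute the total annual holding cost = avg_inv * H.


Cost = 3454.9278 * 4.9395 = 17065.6159

17065.6159 $/yr


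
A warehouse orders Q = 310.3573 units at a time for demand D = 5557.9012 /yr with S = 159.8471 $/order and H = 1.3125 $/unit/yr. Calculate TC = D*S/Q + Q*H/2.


Ordering cost = D*S/Q = 2862.5535
Holding cost = Q*H/2 = 203.6720
TC = 2862.5535 + 203.6720 = 3066.2255

3066.2255 $/yr


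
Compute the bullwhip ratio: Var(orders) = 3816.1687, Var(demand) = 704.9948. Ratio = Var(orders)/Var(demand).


BW = 3816.1687 / 704.9948 = 5.4130

5.4130


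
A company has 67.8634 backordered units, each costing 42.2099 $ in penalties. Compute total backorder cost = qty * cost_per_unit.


Total = 67.8634 * 42.2099 = 2864.5073

2864.5073 $


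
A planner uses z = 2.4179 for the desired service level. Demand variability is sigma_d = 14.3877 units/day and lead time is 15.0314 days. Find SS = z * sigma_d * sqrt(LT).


sqrt(LT) = sqrt(15.0314) = 3.8770
SS = 2.4179 * 14.3877 * 3.8770 = 134.8744

134.8744 units


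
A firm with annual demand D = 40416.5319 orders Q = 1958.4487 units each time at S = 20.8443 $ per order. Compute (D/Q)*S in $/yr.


Number of orders = D/Q = 20.6370
Cost = 20.6370 * 20.8443 = 430.1641

430.1641 $/yr


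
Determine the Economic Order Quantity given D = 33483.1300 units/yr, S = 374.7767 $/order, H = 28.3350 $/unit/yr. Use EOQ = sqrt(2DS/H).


2*D*S = 2 * 33483.1300 * 374.7767 = 25097393.9341
2*D*S/H = 885738.2719
EOQ = sqrt(885738.2719) = 941.1367

941.1367 units


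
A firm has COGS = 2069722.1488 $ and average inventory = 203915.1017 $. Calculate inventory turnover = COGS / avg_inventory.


Turnover = 2069722.1488 / 203915.1017 = 10.1499

10.1499


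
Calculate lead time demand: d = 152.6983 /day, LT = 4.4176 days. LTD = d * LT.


LTD = 152.6983 * 4.4176 = 674.5600

674.5600 units


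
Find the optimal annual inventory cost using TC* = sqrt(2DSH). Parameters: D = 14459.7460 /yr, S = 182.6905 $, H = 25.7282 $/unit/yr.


2*D*S*H = 135930222.3719
TC* = sqrt(135930222.3719) = 11658.9117

11658.9117 $/yr


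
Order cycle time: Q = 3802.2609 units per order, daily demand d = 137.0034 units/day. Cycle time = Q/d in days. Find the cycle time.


Cycle = 3802.2609 / 137.0034 = 27.7530

27.7530 days


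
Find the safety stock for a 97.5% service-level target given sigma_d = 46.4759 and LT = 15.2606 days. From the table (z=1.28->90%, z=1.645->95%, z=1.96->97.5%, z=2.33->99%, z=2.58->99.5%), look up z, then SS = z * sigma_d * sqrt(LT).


From the table, SL = 97.5% corresponds to z = 1.96
sqrt(LT) = sqrt(15.2606) = 3.9065
SS = 1.96 * 46.4759 * 3.9065 = 355.8522

355.8522 units


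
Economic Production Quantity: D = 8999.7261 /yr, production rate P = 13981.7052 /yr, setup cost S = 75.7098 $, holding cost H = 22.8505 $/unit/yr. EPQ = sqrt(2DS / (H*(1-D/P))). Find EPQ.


1 - D/P = 1 - 0.6437 = 0.3563
H*(1-D/P) = 8.1421
2DS = 1362734.9262
EPQ = sqrt(167368.5752) = 409.1070

409.1070 units


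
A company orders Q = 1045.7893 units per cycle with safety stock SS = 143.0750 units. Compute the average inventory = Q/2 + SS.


Q/2 = 522.8946
Avg = 522.8946 + 143.0750 = 665.9697

665.9697 units


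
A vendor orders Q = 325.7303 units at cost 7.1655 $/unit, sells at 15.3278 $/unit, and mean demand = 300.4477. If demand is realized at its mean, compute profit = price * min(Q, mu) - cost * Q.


Sales at mu = min(325.7303, 300.4477) = 300.4477
Revenue = 15.3278 * 300.4477 = 4605.2023
Total cost = 7.1655 * 325.7303 = 2334.0205
Profit = 4605.2023 - 2334.0205 = 2271.1818

2271.1818 $


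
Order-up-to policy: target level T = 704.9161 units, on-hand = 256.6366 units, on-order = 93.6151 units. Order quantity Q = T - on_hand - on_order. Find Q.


Inventory position = OH + OO = 256.6366 + 93.6151 = 350.2517
Q = 704.9161 - 350.2517 = 354.6644

354.6644 units


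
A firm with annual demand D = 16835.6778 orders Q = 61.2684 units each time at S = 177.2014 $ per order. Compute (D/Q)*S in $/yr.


Number of orders = D/Q = 274.7857
Cost = 274.7857 * 177.2014 = 48692.4039

48692.4039 $/yr


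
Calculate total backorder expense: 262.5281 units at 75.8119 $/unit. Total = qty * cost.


Total = 262.5281 * 75.8119 = 19902.7541

19902.7541 $


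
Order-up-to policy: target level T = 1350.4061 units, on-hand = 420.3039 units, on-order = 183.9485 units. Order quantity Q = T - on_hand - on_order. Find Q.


Inventory position = OH + OO = 420.3039 + 183.9485 = 604.2524
Q = 1350.4061 - 604.2524 = 746.1537

746.1537 units


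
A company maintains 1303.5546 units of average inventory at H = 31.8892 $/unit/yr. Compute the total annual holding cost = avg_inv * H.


Cost = 1303.5546 * 31.8892 = 41569.3134

41569.3134 $/yr


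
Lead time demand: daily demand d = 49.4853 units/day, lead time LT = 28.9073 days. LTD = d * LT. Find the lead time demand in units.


LTD = 49.4853 * 28.9073 = 1430.4864

1430.4864 units


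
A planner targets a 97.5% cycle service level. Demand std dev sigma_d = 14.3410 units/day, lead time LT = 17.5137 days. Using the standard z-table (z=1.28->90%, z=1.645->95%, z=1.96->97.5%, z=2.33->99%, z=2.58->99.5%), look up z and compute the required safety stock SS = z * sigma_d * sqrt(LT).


From the table, SL = 97.5% corresponds to z = 1.96
sqrt(LT) = sqrt(17.5137) = 4.1849
SS = 1.96 * 14.3410 * 4.1849 = 117.6317

117.6317 units


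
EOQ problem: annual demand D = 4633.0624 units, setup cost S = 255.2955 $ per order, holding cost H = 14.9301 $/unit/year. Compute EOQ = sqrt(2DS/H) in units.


2*D*S = 2 * 4633.0624 * 255.2955 = 2365599.9639
2*D*S/H = 158445.0180
EOQ = sqrt(158445.0180) = 398.0515

398.0515 units


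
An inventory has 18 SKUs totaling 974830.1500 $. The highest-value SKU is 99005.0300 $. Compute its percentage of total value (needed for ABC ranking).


Top item = 99005.0300
Total = 974830.1500
Percentage = 99005.0300 / 974830.1500 * 100 = 10.1561

10.1561%


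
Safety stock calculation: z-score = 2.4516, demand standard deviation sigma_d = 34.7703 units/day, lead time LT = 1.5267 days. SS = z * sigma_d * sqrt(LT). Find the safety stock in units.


sqrt(LT) = sqrt(1.5267) = 1.2356
SS = 2.4516 * 34.7703 * 1.2356 = 105.3258

105.3258 units


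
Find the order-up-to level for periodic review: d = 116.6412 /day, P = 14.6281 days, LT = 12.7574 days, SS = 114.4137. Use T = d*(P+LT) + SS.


P + LT = 27.3855
d*(P+LT) = 116.6412 * 27.3855 = 3194.2776
T = 3194.2776 + 114.4137 = 3308.6913

3308.6913 units


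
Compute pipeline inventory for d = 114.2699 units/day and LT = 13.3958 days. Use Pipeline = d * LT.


Pipeline = 114.2699 * 13.3958 = 1530.7367

1530.7367 units


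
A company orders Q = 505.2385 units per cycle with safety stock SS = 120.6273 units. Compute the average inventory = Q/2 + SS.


Q/2 = 252.6192
Avg = 252.6192 + 120.6273 = 373.2466

373.2466 units


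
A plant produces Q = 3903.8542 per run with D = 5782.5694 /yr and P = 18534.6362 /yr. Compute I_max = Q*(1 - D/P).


D/P = 0.3120
1 - D/P = 0.6880
I_max = 3903.8542 * 0.6880 = 2685.9016

2685.9016 units


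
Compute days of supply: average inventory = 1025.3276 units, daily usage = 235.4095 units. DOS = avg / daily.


DOS = 1025.3276 / 235.4095 = 4.3555

4.3555 days


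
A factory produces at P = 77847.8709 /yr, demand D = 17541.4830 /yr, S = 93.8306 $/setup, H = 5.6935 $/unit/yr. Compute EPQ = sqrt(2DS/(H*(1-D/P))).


1 - D/P = 1 - 0.2253 = 0.7747
H*(1-D/P) = 4.4106
2DS = 3291855.7496
EPQ = sqrt(746354.0495) = 863.9178

863.9178 units


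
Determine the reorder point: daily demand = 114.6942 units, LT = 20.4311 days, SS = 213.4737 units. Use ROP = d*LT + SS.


d*LT = 114.6942 * 20.4311 = 2343.3287
ROP = 2343.3287 + 213.4737 = 2556.8024

2556.8024 units


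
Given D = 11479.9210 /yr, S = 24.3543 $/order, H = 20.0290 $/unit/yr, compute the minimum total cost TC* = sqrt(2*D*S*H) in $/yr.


2*D*S*H = 11199633.5559
TC* = sqrt(11199633.5559) = 3346.5854

3346.5854 $/yr


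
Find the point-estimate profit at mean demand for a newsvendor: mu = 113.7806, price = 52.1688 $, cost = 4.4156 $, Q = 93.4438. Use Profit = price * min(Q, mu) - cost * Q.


Sales at mu = min(93.4438, 113.7806) = 93.4438
Revenue = 52.1688 * 93.4438 = 4874.8509
Total cost = 4.4156 * 93.4438 = 412.6104
Profit = 4874.8509 - 412.6104 = 4462.2405

4462.2405 $


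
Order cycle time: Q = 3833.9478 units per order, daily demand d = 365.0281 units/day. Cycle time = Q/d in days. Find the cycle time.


Cycle = 3833.9478 / 365.0281 = 10.5032

10.5032 days


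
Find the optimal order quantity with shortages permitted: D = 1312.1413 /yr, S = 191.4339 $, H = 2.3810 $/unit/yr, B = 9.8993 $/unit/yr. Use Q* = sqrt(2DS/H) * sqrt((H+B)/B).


sqrt(2DS/H) = 459.3408
sqrt((H+B)/B) = 1.1138
Q* = 459.3408 * 1.1138 = 511.6079

511.6079 units


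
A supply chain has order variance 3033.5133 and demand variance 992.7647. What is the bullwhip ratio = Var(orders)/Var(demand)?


BW = 3033.5133 / 992.7647 = 3.0556

3.0556


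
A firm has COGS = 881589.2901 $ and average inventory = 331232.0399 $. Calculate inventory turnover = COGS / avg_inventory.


Turnover = 881589.2901 / 331232.0399 = 2.6615

2.6615


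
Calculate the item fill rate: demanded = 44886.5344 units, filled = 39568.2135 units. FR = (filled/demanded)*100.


FR = 39568.2135 / 44886.5344 * 100 = 88.1516

88.1516%


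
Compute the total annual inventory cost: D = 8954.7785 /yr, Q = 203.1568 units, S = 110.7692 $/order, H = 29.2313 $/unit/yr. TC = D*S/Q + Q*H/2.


Ordering cost = D*S/Q = 4882.5028
Holding cost = Q*H/2 = 2969.2687
TC = 4882.5028 + 2969.2687 = 7851.7715

7851.7715 $/yr


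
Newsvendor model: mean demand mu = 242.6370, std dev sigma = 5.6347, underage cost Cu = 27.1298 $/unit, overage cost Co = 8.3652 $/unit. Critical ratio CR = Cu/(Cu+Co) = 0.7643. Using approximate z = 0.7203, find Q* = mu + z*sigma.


CR = Cu/(Cu+Co) = 27.1298/(27.1298+8.3652) = 0.7643
z = 0.7203
Q* = 242.6370 + 0.7203 * 5.6347 = 246.6957

246.6957 units


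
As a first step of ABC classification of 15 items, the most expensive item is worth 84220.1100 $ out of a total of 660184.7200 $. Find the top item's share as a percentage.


Top item = 84220.1100
Total = 660184.7200
Percentage = 84220.1100 / 660184.7200 * 100 = 12.7571

12.7571%


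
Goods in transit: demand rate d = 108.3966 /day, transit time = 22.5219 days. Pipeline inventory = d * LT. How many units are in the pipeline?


Pipeline = 108.3966 * 22.5219 = 2441.2974

2441.2974 units


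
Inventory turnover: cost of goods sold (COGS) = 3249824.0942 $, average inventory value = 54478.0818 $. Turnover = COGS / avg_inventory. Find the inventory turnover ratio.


Turnover = 3249824.0942 / 54478.0818 = 59.6538

59.6538


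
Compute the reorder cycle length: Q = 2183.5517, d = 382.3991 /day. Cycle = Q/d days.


Cycle = 2183.5517 / 382.3991 = 5.7101

5.7101 days


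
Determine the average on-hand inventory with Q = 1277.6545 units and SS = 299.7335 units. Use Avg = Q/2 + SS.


Q/2 = 638.8273
Avg = 638.8273 + 299.7335 = 938.5608

938.5608 units


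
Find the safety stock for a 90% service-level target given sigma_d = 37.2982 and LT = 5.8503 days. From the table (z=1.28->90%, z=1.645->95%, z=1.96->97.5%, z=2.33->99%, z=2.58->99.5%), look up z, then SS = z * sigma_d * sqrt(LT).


From the table, SL = 90% corresponds to z = 1.28
sqrt(LT) = sqrt(5.8503) = 2.4187
SS = 1.28 * 37.2982 * 2.4187 = 115.4747

115.4747 units


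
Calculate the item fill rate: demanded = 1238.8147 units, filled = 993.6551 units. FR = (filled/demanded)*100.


FR = 993.6551 / 1238.8147 * 100 = 80.2101

80.2101%


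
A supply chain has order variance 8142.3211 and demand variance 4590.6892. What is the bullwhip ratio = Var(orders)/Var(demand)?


BW = 8142.3211 / 4590.6892 = 1.7737

1.7737


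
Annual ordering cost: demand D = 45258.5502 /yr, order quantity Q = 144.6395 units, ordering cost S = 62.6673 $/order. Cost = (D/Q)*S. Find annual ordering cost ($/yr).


Number of orders = D/Q = 312.9059
Cost = 312.9059 * 62.6673 = 19608.9667

19608.9667 $/yr


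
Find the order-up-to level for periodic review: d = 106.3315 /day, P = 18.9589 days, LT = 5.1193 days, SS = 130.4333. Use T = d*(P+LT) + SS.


P + LT = 24.0782
d*(P+LT) = 106.3315 * 24.0782 = 2560.2711
T = 2560.2711 + 130.4333 = 2690.7044

2690.7044 units


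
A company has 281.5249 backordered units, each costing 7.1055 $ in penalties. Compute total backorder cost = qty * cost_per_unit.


Total = 281.5249 * 7.1055 = 2000.3752

2000.3752 $


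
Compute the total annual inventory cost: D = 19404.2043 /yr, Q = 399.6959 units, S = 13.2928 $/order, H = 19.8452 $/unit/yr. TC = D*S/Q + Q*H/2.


Ordering cost = D*S/Q = 645.3311
Holding cost = Q*H/2 = 3966.0225
TC = 645.3311 + 3966.0225 = 4611.3537

4611.3537 $/yr


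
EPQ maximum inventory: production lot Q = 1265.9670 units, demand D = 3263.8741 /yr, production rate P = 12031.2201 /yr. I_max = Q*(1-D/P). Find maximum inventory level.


D/P = 0.2713
1 - D/P = 0.7287
I_max = 1265.9670 * 0.7287 = 922.5308

922.5308 units


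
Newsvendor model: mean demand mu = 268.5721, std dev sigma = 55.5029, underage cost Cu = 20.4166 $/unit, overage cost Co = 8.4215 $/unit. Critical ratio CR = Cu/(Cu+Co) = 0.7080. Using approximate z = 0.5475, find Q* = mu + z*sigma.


CR = Cu/(Cu+Co) = 20.4166/(20.4166+8.4215) = 0.7080
z = 0.5475
Q* = 268.5721 + 0.5475 * 55.5029 = 298.9599

298.9599 units


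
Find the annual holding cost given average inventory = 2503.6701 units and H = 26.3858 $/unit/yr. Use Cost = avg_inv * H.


Cost = 2503.6701 * 26.3858 = 66061.3385

66061.3385 $/yr


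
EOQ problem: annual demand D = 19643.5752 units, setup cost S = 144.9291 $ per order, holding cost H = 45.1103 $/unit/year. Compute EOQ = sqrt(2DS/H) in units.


2*D*S = 2 * 19643.5752 * 144.9291 = 5693851.3490
2*D*S/H = 126220.6491
EOQ = sqrt(126220.6491) = 355.2755

355.2755 units


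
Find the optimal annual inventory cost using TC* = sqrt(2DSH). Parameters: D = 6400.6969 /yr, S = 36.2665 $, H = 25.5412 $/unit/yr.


2*D*S*H = 11857802.1643
TC* = sqrt(11857802.1643) = 3443.5160

3443.5160 $/yr


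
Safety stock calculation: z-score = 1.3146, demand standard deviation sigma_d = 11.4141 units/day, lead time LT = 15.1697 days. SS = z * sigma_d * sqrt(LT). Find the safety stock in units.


sqrt(LT) = sqrt(15.1697) = 3.8948
SS = 1.3146 * 11.4141 * 3.8948 = 58.4418

58.4418 units


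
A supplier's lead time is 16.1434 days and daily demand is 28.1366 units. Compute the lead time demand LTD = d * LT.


LTD = 28.1366 * 16.1434 = 454.2204

454.2204 units


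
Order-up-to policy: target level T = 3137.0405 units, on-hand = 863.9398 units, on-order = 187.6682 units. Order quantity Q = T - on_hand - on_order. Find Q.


Inventory position = OH + OO = 863.9398 + 187.6682 = 1051.6080
Q = 3137.0405 - 1051.6080 = 2085.4325

2085.4325 units


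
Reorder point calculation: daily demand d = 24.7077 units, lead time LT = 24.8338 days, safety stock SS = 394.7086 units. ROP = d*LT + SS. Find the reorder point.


d*LT = 24.7077 * 24.8338 = 613.5861
ROP = 613.5861 + 394.7086 = 1008.2947

1008.2947 units


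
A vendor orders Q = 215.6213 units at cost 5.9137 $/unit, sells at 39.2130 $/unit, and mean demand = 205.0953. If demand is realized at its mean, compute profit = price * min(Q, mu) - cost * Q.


Sales at mu = min(215.6213, 205.0953) = 205.0953
Revenue = 39.2130 * 205.0953 = 8042.4020
Total cost = 5.9137 * 215.6213 = 1275.1197
Profit = 8042.4020 - 1275.1197 = 6767.2823

6767.2823 $


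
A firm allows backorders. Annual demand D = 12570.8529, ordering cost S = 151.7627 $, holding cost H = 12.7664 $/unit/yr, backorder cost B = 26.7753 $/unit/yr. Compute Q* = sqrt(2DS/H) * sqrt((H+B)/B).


sqrt(2DS/H) = 546.6957
sqrt((H+B)/B) = 1.2152
Q* = 546.6957 * 1.2152 = 664.3641

664.3641 units


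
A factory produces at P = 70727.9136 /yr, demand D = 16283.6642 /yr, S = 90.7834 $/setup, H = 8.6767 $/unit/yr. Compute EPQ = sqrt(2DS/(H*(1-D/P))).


1 - D/P = 1 - 0.2302 = 0.7698
H*(1-D/P) = 6.6791
2DS = 2956572.8011
EPQ = sqrt(442662.5972) = 665.3289

665.3289 units


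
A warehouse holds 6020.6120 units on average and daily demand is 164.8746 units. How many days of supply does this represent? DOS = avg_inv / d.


DOS = 6020.6120 / 164.8746 = 36.5163

36.5163 days


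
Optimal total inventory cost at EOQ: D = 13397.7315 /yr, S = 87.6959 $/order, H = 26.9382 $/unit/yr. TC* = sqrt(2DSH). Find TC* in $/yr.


2*D*S*H = 63300789.7113
TC* = sqrt(63300789.7113) = 7956.1793

7956.1793 $/yr


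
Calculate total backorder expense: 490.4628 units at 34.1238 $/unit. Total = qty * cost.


Total = 490.4628 * 34.1238 = 16736.4545

16736.4545 $


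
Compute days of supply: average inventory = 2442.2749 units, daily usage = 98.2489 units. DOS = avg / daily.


DOS = 2442.2749 / 98.2489 = 24.8580

24.8580 days


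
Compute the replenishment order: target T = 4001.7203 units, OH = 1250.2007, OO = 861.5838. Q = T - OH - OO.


Inventory position = OH + OO = 1250.2007 + 861.5838 = 2111.7845
Q = 4001.7203 - 2111.7845 = 1889.9358

1889.9358 units


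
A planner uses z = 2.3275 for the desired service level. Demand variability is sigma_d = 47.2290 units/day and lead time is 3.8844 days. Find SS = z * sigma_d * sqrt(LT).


sqrt(LT) = sqrt(3.8844) = 1.9709
SS = 2.3275 * 47.2290 * 1.9709 = 216.6509

216.6509 units


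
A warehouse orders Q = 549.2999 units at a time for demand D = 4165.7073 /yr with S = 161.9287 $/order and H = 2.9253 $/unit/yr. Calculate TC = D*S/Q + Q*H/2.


Ordering cost = D*S/Q = 1228.0133
Holding cost = Q*H/2 = 803.4335
TC = 1228.0133 + 803.4335 = 2031.4468

2031.4468 $/yr


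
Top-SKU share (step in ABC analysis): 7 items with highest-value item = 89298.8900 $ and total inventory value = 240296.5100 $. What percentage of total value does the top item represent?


Top item = 89298.8900
Total = 240296.5100
Percentage = 89298.8900 / 240296.5100 * 100 = 37.1620

37.1620%


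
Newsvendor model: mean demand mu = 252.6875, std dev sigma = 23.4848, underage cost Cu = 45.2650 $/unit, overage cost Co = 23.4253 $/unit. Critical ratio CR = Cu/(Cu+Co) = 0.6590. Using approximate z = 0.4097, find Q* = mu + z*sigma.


CR = Cu/(Cu+Co) = 45.2650/(45.2650+23.4253) = 0.6590
z = 0.4097
Q* = 252.6875 + 0.4097 * 23.4848 = 262.3092

262.3092 units


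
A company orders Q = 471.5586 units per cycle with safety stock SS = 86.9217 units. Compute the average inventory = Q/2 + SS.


Q/2 = 235.7793
Avg = 235.7793 + 86.9217 = 322.7010

322.7010 units


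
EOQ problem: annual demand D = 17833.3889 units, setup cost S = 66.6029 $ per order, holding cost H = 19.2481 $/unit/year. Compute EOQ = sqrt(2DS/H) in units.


2*D*S = 2 * 17833.3889 * 66.6029 = 2375510.8351
2*D*S/H = 123415.3415
EOQ = sqrt(123415.3415) = 351.3052

351.3052 units


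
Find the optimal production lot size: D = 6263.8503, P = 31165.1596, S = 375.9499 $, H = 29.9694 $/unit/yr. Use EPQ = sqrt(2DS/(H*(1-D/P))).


1 - D/P = 1 - 0.2010 = 0.7990
H*(1-D/P) = 23.9459
2DS = 4709787.7878
EPQ = sqrt(196684.6483) = 443.4914

443.4914 units


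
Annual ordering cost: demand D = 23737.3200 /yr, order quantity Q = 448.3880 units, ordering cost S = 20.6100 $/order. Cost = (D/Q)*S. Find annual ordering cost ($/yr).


Number of orders = D/Q = 52.9392
Cost = 52.9392 * 20.6100 = 1091.0777

1091.0777 $/yr


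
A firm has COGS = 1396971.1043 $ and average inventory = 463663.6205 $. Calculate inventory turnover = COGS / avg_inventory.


Turnover = 1396971.1043 / 463663.6205 = 3.0129

3.0129


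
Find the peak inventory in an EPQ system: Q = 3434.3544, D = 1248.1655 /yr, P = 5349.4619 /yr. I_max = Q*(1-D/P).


D/P = 0.2333
1 - D/P = 0.7667
I_max = 3434.3544 * 0.7667 = 2633.0322

2633.0322 units


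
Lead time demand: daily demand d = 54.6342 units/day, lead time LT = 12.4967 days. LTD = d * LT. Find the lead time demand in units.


LTD = 54.6342 * 12.4967 = 682.7472

682.7472 units


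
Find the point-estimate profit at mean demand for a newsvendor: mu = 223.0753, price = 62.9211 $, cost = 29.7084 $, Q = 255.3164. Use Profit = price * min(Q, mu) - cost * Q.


Sales at mu = min(255.3164, 223.0753) = 223.0753
Revenue = 62.9211 * 223.0753 = 14036.1433
Total cost = 29.7084 * 255.3164 = 7585.0417
Profit = 14036.1433 - 7585.0417 = 6451.1015

6451.1015 $


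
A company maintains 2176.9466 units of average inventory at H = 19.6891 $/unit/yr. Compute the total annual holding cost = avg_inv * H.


Cost = 2176.9466 * 19.6891 = 42862.1193

42862.1193 $/yr


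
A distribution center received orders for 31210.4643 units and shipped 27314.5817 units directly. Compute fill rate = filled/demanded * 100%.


FR = 27314.5817 / 31210.4643 * 100 = 87.5174

87.5174%


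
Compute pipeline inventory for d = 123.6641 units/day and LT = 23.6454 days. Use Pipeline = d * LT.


Pipeline = 123.6641 * 23.6454 = 2924.0871

2924.0871 units


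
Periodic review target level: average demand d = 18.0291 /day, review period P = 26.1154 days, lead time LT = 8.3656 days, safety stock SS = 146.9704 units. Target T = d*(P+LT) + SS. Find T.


P + LT = 34.4810
d*(P+LT) = 18.0291 * 34.4810 = 621.6614
T = 621.6614 + 146.9704 = 768.6318

768.6318 units


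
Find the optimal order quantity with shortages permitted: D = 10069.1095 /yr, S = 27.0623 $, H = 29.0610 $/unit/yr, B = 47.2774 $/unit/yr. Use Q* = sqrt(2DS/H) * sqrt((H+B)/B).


sqrt(2DS/H) = 136.9423
sqrt((H+B)/B) = 1.2707
Q* = 136.9423 * 1.2707 = 174.0133

174.0133 units


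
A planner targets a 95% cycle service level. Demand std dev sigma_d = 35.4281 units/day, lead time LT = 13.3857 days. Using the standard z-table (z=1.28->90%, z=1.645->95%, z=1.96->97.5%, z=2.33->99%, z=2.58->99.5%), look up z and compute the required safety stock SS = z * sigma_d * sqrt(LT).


From the table, SL = 95% corresponds to z = 1.645
sqrt(LT) = sqrt(13.3857) = 3.6586
SS = 1.645 * 35.4281 * 3.6586 = 213.2231

213.2231 units


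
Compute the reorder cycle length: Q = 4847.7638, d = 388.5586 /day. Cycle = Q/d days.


Cycle = 4847.7638 / 388.5586 = 12.4763

12.4763 days


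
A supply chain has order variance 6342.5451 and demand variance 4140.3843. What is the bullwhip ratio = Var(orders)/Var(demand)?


BW = 6342.5451 / 4140.3843 = 1.5319

1.5319


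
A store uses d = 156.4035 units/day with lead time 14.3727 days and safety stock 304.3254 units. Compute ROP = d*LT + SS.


d*LT = 156.4035 * 14.3727 = 2247.9406
ROP = 2247.9406 + 304.3254 = 2552.2660

2552.2660 units


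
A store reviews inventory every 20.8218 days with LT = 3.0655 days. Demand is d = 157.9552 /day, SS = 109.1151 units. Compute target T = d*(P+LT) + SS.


P + LT = 23.8873
d*(P+LT) = 157.9552 * 23.8873 = 3773.1232
T = 3773.1232 + 109.1151 = 3882.2383

3882.2383 units


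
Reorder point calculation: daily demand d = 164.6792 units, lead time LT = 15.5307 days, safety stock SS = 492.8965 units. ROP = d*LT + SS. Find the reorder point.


d*LT = 164.6792 * 15.5307 = 2557.5833
ROP = 2557.5833 + 492.8965 = 3050.4798

3050.4798 units


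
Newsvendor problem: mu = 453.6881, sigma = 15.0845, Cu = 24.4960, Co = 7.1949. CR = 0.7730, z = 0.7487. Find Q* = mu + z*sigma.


CR = Cu/(Cu+Co) = 24.4960/(24.4960+7.1949) = 0.7730
z = 0.7487
Q* = 453.6881 + 0.7487 * 15.0845 = 464.9819

464.9819 units


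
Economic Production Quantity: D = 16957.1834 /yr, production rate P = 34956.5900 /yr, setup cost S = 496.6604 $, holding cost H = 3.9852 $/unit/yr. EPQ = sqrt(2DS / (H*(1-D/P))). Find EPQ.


1 - D/P = 1 - 0.4851 = 0.5149
H*(1-D/P) = 2.0520
2DS = 16843922.9806
EPQ = sqrt(8208503.7032) = 2865.0486

2865.0486 units


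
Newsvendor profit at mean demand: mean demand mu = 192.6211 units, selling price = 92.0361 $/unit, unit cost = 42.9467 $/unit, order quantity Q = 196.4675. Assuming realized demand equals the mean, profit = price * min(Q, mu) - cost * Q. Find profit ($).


Sales at mu = min(196.4675, 192.6211) = 192.6211
Revenue = 92.0361 * 192.6211 = 17728.0948
Total cost = 42.9467 * 196.4675 = 8437.6308
Profit = 17728.0948 - 8437.6308 = 9290.4640

9290.4640 $


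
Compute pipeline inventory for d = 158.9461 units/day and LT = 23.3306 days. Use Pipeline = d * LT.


Pipeline = 158.9461 * 23.3306 = 3708.3079

3708.3079 units


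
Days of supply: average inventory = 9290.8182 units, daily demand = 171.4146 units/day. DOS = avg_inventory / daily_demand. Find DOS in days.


DOS = 9290.8182 / 171.4146 = 54.2009

54.2009 days


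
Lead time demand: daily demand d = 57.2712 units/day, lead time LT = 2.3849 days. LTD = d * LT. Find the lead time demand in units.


LTD = 57.2712 * 2.3849 = 136.5861

136.5861 units


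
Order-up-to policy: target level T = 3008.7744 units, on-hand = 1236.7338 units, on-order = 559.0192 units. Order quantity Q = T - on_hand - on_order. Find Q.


Inventory position = OH + OO = 1236.7338 + 559.0192 = 1795.7530
Q = 3008.7744 - 1795.7530 = 1213.0214

1213.0214 units


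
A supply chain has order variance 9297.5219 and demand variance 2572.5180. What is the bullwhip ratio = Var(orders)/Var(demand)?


BW = 9297.5219 / 2572.5180 = 3.6142

3.6142


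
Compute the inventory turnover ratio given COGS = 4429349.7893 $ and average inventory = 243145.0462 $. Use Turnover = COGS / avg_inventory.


Turnover = 4429349.7893 / 243145.0462 = 18.2169

18.2169


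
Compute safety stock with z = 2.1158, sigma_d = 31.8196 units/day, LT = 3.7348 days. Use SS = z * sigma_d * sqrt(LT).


sqrt(LT) = sqrt(3.7348) = 1.9326
SS = 2.1158 * 31.8196 * 1.9326 = 130.1077

130.1077 units


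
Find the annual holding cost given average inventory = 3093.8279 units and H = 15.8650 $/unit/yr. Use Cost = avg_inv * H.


Cost = 3093.8279 * 15.8650 = 49083.5796

49083.5796 $/yr


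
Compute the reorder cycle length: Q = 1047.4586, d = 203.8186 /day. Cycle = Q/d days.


Cycle = 1047.4586 / 203.8186 = 5.1392

5.1392 days


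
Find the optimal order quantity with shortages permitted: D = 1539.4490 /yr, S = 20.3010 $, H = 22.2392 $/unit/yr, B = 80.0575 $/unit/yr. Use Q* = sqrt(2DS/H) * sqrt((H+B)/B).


sqrt(2DS/H) = 53.0148
sqrt((H+B)/B) = 1.1304
Q* = 53.0148 * 1.1304 = 59.9276

59.9276 units


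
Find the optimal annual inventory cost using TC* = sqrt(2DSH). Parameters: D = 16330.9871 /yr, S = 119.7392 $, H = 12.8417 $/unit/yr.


2*D*S*H = 50222844.1706
TC* = sqrt(50222844.1706) = 7086.8078

7086.8078 $/yr


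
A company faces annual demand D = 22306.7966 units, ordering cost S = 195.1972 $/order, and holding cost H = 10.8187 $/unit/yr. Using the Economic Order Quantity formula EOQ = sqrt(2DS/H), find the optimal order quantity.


2*D*S = 2 * 22306.7966 * 195.1972 = 8708448.4746
2*D*S/H = 804944.0760
EOQ = sqrt(804944.0760) = 897.1868

897.1868 units


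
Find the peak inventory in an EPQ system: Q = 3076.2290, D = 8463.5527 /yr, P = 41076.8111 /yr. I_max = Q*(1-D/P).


D/P = 0.2060
1 - D/P = 0.7940
I_max = 3076.2290 * 0.7940 = 2442.3963

2442.3963 units


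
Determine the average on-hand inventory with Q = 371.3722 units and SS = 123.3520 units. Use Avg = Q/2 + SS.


Q/2 = 185.6861
Avg = 185.6861 + 123.3520 = 309.0381

309.0381 units


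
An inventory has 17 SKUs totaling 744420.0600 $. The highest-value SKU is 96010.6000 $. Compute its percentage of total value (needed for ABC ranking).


Top item = 96010.6000
Total = 744420.0600
Percentage = 96010.6000 / 744420.0600 * 100 = 12.8974

12.8974%


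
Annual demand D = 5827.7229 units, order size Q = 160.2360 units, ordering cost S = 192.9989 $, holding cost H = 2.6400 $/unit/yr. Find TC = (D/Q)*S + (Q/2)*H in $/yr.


Ordering cost = D*S/Q = 7019.2972
Holding cost = Q*H/2 = 211.5115
TC = 7019.2972 + 211.5115 = 7230.8087

7230.8087 $/yr


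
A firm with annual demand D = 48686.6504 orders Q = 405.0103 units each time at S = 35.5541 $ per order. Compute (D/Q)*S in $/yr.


Number of orders = D/Q = 120.2109
Cost = 120.2109 * 35.5541 = 4273.9902

4273.9902 $/yr


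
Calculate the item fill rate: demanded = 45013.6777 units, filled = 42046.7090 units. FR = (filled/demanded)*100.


FR = 42046.7090 / 45013.6777 * 100 = 93.4087

93.4087%


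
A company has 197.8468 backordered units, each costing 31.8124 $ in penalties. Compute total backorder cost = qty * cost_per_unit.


Total = 197.8468 * 31.8124 = 6293.9815

6293.9815 $
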